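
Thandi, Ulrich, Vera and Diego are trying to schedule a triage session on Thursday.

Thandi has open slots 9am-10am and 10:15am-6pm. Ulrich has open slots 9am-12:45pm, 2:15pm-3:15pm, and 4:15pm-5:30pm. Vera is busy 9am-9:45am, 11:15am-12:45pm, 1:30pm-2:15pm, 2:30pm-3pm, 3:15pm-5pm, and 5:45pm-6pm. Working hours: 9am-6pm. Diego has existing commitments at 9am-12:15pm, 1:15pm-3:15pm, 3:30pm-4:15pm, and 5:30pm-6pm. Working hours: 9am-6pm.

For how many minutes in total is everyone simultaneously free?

Vera free within 09:00–18:00: 09:45–11:15, 12:45–13:30, 14:15–14:30, 15:00–15:15, 17:00–17:45.
Diego free within 09:00–18:00: 12:15–13:15, 15:15–15:30, 16:15–17:30.
Thandi ∩ Ulrich: 09:00–10:00, 10:15–12:45, 14:15–15:15, 16:15–17:30.
Thandi ∩ Ulrich ∩ Vera: 09:45–10:00, 10:15–11:15, 14:15–14:30, 15:00–15:15, 17:00–17:30.
Thandi ∩ Ulrich ∩ Vera ∩ Diego: 17:00–17:30.
Total common minutes: 30.

30 minutes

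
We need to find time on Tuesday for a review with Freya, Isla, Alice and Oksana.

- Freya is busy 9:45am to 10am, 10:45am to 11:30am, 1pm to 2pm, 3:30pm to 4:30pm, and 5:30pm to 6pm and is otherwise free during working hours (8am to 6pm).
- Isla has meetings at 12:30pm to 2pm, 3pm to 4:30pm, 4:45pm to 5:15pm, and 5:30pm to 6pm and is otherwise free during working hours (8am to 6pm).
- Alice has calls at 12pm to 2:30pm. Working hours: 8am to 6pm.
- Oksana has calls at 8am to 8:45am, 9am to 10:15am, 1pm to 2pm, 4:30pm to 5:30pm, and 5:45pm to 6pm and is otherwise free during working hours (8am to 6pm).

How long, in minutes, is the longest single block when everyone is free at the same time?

Freya free within 08:00–18:00: 08:00–09:45, 10:00–10:45, 11:30–13:00, 14:00–15:30, 16:30–17:30.
Isla free within 08:00–18:00: 08:00–12:30, 14:00–15:00, 16:30–16:45, 17:15–17:30.
Alice free within 08:00–18:00: 08:00–12:00, 14:30–18:00.
Oksana free within 08:00–18:00: 08:45–09:00, 10:15–13:00, 14:00–16:30, 17:30–17:45.
Freya ∩ Isla: 08:00–09:45, 10:00–10:45, 11:30–12:30, 14:00–15:00, 16:30–16:45, 17:15–17:30.
Freya ∩ Isla ∩ Alice: 08:00–09:45, 10:00–10:45, 11:30–12:00, 14:30–15:00, 16:30–16:45, 17:15–17:30.
Freya ∩ Isla ∩ Alice ∩ Oksana: 08:45–09:00, 10:15–10:45, 11:30–12:00, 14:30–15:00.
Common window lengths: 15, 30, 30, 30 min; longest is 30.

30 minutes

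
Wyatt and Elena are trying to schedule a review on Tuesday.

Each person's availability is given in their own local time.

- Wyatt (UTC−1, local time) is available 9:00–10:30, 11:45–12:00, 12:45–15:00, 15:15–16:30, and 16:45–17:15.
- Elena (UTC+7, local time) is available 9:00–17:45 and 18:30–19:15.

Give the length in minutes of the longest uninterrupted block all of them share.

Wyatt → UTC: 10:00–11:30, 12:45–13:00, 13:45–16:00, 16:15–17:30, 17:45–18:15.
Elena → UTC: 02:00–10:45, 11:30–12:15.
Wyatt ∩ Elena: 10:00–10:45.
Single common window of 45 minutes.

45 minutes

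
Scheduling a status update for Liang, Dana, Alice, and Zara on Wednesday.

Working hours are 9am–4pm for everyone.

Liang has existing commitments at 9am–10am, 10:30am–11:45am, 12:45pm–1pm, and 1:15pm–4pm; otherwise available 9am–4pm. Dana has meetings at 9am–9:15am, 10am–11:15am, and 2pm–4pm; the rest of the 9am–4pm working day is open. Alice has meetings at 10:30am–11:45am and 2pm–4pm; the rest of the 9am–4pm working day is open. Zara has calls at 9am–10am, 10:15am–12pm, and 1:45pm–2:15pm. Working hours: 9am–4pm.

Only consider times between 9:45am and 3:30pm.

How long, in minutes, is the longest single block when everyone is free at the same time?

45 minutes

Liang free within 09:00–16:00: 10:00–10:30, 11:45–12:45, 13:00–13:15.
Dana free within 09:00–16:00: 09:15–10:00, 11:15–14:00.
Alice free within 09:00–16:00: 09:00–10:30, 11:45–14:00.
Zara free within 09:00–16:00: 10:00–10:15, 12:00–13:45, 14:15–16:00.
Liang ∩ Dana: 11:45–12:45, 13:00–13:15.
Liang ∩ Dana ∩ Alice: 11:45–12:45, 13:00–13:15.
Liang ∩ Dana ∩ Alice ∩ Zara: 12:00–12:45, 13:00–13:15.
Restricted to 09:45–15:30: 12:00–12:45, 13:00–13:15.
Common window lengths: 45, 15 min; longest is 45.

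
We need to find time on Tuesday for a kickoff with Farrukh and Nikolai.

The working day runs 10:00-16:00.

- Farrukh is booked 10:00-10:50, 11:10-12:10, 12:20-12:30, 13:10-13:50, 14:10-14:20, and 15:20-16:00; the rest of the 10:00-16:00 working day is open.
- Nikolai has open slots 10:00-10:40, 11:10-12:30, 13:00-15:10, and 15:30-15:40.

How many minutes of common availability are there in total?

90 minutes

Farrukh free within 10:00–16:00: 10:50–11:10, 12:10–12:20, 12:30–13:10, 13:50–14:10, 14:20–15:20.
Farrukh ∩ Nikolai: 12:10–12:20, 13:00–13:10, 13:50–14:10, 14:20–15:10.
Total common minutes: 10 + 10 + 20 + 50 = 90.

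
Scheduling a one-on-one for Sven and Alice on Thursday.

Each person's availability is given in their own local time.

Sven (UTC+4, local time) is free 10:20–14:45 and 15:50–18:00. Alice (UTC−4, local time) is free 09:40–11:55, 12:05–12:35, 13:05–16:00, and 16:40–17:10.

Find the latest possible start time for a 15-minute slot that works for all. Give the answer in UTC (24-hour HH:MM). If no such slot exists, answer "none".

13:45

Sven → UTC: 06:20–10:45, 11:50–14:00.
Alice → UTC: 13:40–15:55, 16:05–16:35, 17:05–20:00, 20:40–21:10.
Sven ∩ Alice: 13:40–14:00.
Windows ≥ 15 min: 13:40–14:00.
Latest start in the last window 13:40–14:00 is 14:00 − 15 min = 13:45.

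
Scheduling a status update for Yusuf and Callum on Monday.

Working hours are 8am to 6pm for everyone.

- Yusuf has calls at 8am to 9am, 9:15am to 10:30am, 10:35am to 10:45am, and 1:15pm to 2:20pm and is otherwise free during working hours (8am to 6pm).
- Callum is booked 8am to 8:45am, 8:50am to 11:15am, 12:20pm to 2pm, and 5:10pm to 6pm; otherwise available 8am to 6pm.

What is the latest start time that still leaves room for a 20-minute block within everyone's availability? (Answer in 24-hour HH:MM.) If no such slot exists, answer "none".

Yusuf free within 08:00–18:00: 09:00–09:15, 10:30–10:35, 10:45–13:15, 14:20–18:00.
Callum free within 08:00–18:00: 08:45–08:50, 11:15–12:20, 14:00–17:10.
Yusuf ∩ Callum: 11:15–12:20, 14:20–17:10.
Windows ≥ 20 min: 11:15–12:20, 14:20–17:10.
Latest start in the last window 14:20–17:10 is 17:10 − 20 min = 16:50.

16:50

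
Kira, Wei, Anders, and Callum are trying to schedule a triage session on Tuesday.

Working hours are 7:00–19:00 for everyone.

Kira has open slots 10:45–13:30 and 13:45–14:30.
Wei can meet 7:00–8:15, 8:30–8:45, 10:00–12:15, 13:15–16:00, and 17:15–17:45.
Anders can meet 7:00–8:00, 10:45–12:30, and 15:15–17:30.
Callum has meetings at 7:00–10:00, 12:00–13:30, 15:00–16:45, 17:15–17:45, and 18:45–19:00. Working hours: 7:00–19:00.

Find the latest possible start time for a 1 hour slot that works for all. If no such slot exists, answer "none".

Callum free within 07:00–19:00: 10:00–12:00, 13:30–15:00, 16:45–17:15, 17:45–18:45.
Kira ∩ Wei: 10:45–12:15, 13:15–13:30, 13:45–14:30.
Kira ∩ Wei ∩ Anders: 10:45–12:15.
Kira ∩ Wei ∩ Anders ∩ Callum: 10:45–12:00.
Windows ≥ 60 min: 10:45–12:00.
Latest start in the last window 10:45–12:00 is 12:00 − 60 min = 11:00.

11:00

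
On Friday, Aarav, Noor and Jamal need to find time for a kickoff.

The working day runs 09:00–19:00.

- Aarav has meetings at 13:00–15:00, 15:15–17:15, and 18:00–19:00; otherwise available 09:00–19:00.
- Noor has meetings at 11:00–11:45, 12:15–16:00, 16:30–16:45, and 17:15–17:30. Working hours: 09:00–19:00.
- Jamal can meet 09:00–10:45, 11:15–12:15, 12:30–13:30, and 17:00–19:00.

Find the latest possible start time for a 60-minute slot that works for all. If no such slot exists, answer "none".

Aarav free within 09:00–19:00: 09:00–13:00, 15:00–15:15, 17:15–18:00.
Noor free within 09:00–19:00: 09:00–11:00, 11:45–12:15, 16:00–16:30, 16:45–17:15, 17:30–19:00.
Aarav ∩ Noor: 09:00–11:00, 11:45–12:15, 17:30–18:00.
Aarav ∩ Noor ∩ Jamal: 09:00–10:45, 11:45–12:15, 17:30–18:00.
Windows ≥ 60 min: 09:00–10:45.
Latest start in the last window 09:00–10:45 is 10:45 − 60 min = 09:45.

09:45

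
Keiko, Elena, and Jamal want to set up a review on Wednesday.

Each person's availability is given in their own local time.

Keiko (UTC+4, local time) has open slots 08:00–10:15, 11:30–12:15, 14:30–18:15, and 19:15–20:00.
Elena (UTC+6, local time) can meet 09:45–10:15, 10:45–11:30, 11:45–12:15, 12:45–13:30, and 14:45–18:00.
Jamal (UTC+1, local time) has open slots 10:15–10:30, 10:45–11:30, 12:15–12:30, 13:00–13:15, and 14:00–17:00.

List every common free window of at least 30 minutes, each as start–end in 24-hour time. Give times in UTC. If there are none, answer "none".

none

Keiko → UTC: 04:00–06:15, 07:30–08:15, 10:30–14:15, 15:15–16:00.
Elena → UTC: 03:45–04:15, 04:45–05:30, 05:45–06:15, 06:45–07:30, 08:45–12:00.
Jamal → UTC: 09:15–09:30, 09:45–10:30, 11:15–11:30, 12:00–12:15, 13:00–16:00.
Keiko ∩ Elena: 04:00–04:15, 04:45–05:30, 05:45–06:15, 10:30–12:00.
Keiko ∩ Elena ∩ Jamal: 11:15–11:30.
Windows ≥ 30 min: (none).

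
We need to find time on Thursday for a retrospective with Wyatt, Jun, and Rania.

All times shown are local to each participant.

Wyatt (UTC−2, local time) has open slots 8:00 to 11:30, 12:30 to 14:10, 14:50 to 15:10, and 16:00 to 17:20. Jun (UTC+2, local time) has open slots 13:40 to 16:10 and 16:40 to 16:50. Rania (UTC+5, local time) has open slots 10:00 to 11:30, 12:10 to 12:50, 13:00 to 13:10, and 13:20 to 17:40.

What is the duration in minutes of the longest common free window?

60 minutes

Wyatt → UTC: 10:00–13:30, 14:30–16:10, 16:50–17:10, 18:00–19:20.
Jun → UTC: 11:40–14:10, 14:40–14:50.
Rania → UTC: 05:00–06:30, 07:10–07:50, 08:00–08:10, 08:20–12:40.
Wyatt ∩ Jun: 11:40–13:30, 14:40–14:50.
Wyatt ∩ Jun ∩ Rania: 11:40–12:40.
Single common window of 60 minutes.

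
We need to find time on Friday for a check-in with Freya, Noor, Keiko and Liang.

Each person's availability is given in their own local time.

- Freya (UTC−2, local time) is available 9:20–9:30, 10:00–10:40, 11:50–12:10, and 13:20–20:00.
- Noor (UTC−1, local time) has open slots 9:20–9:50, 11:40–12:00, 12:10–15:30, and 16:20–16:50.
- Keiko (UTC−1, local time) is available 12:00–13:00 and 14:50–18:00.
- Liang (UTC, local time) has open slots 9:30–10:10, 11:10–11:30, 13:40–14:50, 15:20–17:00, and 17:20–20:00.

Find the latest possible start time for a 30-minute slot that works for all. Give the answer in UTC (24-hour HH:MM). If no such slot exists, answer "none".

17:20

Freya → UTC: 11:20–11:30, 12:00–12:40, 13:50–14:10, 15:20–22:00.
Noor → UTC: 10:20–10:50, 12:40–13:00, 13:10–16:30, 17:20–17:50.
Keiko → UTC: 13:00–14:00, 15:50–19:00.
Liang → UTC: 09:30–10:10, 11:10–11:30, 13:40–14:50, 15:20–17:00, 17:20–20:00.
Freya ∩ Noor: 13:50–14:10, 15:20–16:30, 17:20–17:50.
Freya ∩ Noor ∩ Keiko: 13:50–14:00, 15:50–16:30, 17:20–17:50.
Freya ∩ Noor ∩ Keiko ∩ Liang: 13:50–14:00, 15:50–16:30, 17:20–17:50.
Windows ≥ 30 min: 15:50–16:30, 17:20–17:50.
Latest start in the last window 17:20–17:50 is 17:50 − 30 min = 17:20.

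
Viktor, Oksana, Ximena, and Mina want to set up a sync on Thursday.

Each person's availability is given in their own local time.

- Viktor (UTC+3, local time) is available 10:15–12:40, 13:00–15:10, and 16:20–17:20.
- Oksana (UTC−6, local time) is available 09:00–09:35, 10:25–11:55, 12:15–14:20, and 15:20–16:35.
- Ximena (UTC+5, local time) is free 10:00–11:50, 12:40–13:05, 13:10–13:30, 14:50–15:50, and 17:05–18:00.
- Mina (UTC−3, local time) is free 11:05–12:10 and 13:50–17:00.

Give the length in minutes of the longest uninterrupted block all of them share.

0 minutes

Viktor → UTC: 07:15–09:40, 10:00–12:10, 13:20–14:20.
Oksana → UTC: 15:00–15:35, 16:25–17:55, 18:15–20:20, 21:20–22:35.
Ximena → UTC: 05:00–06:50, 07:40–08:05, 08:10–08:30, 09:50–10:50, 12:05–13:00.
Mina → UTC: 14:05–15:10, 16:50–20:00.
Viktor ∩ Oksana: (none).
Viktor ∩ Oksana ∩ Ximena: (none).
Viktor ∩ Oksana ∩ Ximena ∩ Mina: (none).
No common window.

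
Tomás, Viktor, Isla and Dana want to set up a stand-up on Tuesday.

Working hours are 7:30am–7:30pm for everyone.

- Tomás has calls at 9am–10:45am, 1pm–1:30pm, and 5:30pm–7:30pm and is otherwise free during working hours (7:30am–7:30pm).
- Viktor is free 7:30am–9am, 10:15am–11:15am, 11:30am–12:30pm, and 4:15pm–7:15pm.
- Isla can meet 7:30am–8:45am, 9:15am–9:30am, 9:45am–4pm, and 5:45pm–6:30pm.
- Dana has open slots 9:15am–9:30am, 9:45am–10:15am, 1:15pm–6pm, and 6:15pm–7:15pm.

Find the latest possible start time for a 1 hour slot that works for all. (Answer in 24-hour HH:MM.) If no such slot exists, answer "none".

Tomás free within 07:30–19:30: 07:30–09:00, 10:45–13:00, 13:30–17:30.
Tomás ∩ Viktor: 07:30–09:00, 10:45–11:15, 11:30–12:30, 16:15–17:30.
Tomás ∩ Viktor ∩ Isla: 07:30–08:45, 10:45–11:15, 11:30–12:30.
Tomás ∩ Viktor ∩ Isla ∩ Dana: (none).
Windows ≥ 60 min: (none).

none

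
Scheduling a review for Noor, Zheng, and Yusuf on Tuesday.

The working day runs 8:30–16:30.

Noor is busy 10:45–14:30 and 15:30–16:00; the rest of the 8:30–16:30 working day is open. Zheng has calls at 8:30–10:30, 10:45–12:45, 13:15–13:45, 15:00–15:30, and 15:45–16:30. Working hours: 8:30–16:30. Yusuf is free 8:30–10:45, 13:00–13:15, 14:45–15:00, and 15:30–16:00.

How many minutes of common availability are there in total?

Noor free within 08:30–16:30: 08:30–10:45, 14:30–15:30, 16:00–16:30.
Zheng free within 08:30–16:30: 10:30–10:45, 12:45–13:15, 13:45–15:00, 15:30–15:45.
Noor ∩ Zheng: 10:30–10:45, 14:30–15:00.
Noor ∩ Zheng ∩ Yusuf: 10:30–10:45, 14:45–15:00.
Total common minutes: 15 + 15 = 30.

30 minutes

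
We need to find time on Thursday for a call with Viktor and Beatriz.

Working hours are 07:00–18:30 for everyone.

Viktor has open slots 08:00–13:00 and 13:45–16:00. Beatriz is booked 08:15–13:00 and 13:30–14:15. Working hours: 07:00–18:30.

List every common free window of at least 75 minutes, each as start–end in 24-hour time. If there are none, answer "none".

Beatriz free within 07:00–18:30: 07:00–08:15, 13:00–13:30, 14:15–18:30.
Viktor ∩ Beatriz: 08:00–08:15, 14:15–16:00.
Windows ≥ 75 min: 14:15–16:00.

14:15–16:00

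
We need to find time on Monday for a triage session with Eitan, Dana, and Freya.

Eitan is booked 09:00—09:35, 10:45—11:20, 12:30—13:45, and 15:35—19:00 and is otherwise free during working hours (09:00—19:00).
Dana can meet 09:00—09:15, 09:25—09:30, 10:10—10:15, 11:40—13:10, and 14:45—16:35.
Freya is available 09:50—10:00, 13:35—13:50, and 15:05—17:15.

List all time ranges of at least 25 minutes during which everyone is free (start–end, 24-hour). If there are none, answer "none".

Eitan free within 09:00–19:00: 09:35–10:45, 11:20–12:30, 13:45–15:35.
Eitan ∩ Dana: 10:10–10:15, 11:40–12:30, 14:45–15:35.
Eitan ∩ Dana ∩ Freya: 15:05–15:35.
Windows ≥ 25 min: 15:05–15:35.

15:05–15:35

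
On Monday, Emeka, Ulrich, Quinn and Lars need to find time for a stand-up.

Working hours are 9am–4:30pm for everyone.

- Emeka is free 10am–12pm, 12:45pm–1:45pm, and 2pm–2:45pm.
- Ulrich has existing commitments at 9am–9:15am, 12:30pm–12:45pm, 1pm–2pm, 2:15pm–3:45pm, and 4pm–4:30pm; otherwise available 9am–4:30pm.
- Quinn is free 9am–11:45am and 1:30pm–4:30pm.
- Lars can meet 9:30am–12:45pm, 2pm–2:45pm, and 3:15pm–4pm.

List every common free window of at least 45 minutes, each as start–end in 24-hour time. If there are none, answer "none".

10:00–11:45

Ulrich free within 09:00–16:30: 09:15–12:30, 12:45–13:00, 14:00–14:15, 15:45–16:00.
Emeka ∩ Ulrich: 10:00–12:00, 12:45–13:00, 14:00–14:15.
Emeka ∩ Ulrich ∩ Quinn: 10:00–11:45, 14:00–14:15.
Emeka ∩ Ulrich ∩ Quinn ∩ Lars: 10:00–11:45, 14:00–14:15.
Windows ≥ 45 min: 10:00–11:45.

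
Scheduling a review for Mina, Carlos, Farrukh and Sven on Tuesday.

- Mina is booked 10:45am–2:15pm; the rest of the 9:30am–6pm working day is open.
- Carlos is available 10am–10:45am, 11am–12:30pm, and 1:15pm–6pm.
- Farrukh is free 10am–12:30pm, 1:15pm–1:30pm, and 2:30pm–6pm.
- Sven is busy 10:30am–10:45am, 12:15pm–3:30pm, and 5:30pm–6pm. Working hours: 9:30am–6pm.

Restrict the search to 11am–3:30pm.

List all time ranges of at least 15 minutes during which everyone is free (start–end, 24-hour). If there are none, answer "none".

Mina free within 09:30–18:00: 09:30–10:45, 14:15–18:00.
Sven free within 09:30–18:00: 09:30–10:30, 10:45–12:15, 15:30–17:30.
Mina ∩ Carlos: 10:00–10:45, 14:15–18:00.
Mina ∩ Carlos ∩ Farrukh: 10:00–10:45, 14:30–18:00.
Mina ∩ Carlos ∩ Farrukh ∩ Sven: 10:00–10:30, 15:30–17:30.
Restricted to 11:00–15:30: (none).
Windows ≥ 15 min: (none).

none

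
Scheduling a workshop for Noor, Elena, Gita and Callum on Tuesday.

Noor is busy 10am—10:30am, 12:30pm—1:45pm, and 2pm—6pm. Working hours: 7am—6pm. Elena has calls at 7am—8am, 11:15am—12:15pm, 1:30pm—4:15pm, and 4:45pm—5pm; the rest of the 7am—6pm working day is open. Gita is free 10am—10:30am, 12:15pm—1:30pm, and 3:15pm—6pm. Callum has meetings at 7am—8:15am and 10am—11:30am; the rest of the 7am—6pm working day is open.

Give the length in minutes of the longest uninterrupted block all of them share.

Noor free within 07:00–18:00: 07:00–10:00, 10:30–12:30, 13:45–14:00.
Elena free within 07:00–18:00: 08:00–11:15, 12:15–13:30, 16:15–16:45, 17:00–18:00.
Callum free within 07:00–18:00: 08:15–10:00, 11:30–18:00.
Noor ∩ Elena: 08:00–10:00, 10:30–11:15, 12:15–12:30.
Noor ∩ Elena ∩ Gita: 12:15–12:30.
Noor ∩ Elena ∩ Gita ∩ Callum: 12:15–12:30.
Single common window of 15 minutes.

15 minutes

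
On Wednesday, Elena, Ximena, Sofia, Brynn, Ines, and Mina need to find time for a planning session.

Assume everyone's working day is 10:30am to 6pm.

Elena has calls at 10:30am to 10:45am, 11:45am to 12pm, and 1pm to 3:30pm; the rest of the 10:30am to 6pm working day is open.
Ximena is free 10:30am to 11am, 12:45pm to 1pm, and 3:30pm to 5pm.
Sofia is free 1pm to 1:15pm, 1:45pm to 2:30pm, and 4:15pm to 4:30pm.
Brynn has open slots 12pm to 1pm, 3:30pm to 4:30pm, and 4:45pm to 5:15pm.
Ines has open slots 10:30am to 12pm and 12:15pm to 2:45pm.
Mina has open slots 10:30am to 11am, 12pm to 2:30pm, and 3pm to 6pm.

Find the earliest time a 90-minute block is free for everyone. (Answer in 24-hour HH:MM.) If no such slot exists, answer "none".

none

Elena free within 10:30–18:00: 10:45–11:45, 12:00–13:00, 15:30–18:00.
Elena ∩ Ximena: 10:45–11:00, 12:45–13:00, 15:30–17:00.
Elena ∩ Ximena ∩ Sofia: 16:15–16:30.
Elena ∩ Ximena ∩ Sofia ∩ Brynn: 16:15–16:30.
Elena ∩ Ximena ∩ Sofia ∩ Brynn ∩ Ines: (none).
Elena ∩ Ximena ∩ Sofia ∩ Brynn ∩ Ines ∩ Mina: (none).
Windows ≥ 90 min: (none).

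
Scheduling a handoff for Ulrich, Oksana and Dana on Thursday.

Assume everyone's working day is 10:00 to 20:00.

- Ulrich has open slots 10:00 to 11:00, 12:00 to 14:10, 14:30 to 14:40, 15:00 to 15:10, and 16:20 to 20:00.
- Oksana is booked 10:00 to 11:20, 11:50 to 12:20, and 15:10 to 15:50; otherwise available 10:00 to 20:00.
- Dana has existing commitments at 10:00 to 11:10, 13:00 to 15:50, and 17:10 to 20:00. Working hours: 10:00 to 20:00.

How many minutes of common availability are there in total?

90 minutes

Oksana free within 10:00–20:00: 11:20–11:50, 12:20–15:10, 15:50–20:00.
Dana free within 10:00–20:00: 11:10–13:00, 15:50–17:10.
Ulrich ∩ Oksana: 12:20–14:10, 14:30–14:40, 15:00–15:10, 16:20–20:00.
Ulrich ∩ Oksana ∩ Dana: 12:20–13:00, 16:20–17:10.
Total common minutes: 40 + 50 = 90.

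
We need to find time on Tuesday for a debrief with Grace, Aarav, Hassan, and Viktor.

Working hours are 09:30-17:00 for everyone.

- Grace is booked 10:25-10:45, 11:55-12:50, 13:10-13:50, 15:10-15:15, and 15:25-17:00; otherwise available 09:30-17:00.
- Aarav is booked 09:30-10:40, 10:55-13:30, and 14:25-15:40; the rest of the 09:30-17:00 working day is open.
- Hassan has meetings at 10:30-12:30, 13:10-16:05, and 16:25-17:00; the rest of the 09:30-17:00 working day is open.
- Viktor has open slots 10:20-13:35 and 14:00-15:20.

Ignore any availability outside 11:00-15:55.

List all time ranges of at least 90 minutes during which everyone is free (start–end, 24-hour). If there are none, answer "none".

Grace free within 09:30–17:00: 09:30–10:25, 10:45–11:55, 12:50–13:10, 13:50–15:10, 15:15–15:25.
Aarav free within 09:30–17:00: 10:40–10:55, 13:30–14:25, 15:40–17:00.
Hassan free within 09:30–17:00: 09:30–10:30, 12:30–13:10, 16:05–16:25.
Grace ∩ Aarav: 10:45–10:55, 13:50–14:25.
Grace ∩ Aarav ∩ Hassan: (none).
Grace ∩ Aarav ∩ Hassan ∩ Viktor: (none).
Restricted to 11:00–15:55: (none).
Windows ≥ 90 min: (none).

none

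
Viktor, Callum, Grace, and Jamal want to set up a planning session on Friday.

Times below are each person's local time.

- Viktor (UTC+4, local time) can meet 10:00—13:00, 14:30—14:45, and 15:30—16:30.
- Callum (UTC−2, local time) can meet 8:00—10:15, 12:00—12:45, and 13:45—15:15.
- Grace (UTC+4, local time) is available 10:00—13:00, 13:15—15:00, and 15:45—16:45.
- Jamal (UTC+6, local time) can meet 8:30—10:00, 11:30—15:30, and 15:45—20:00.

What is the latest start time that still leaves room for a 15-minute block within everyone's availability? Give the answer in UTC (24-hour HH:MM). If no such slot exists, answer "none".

12:00

Viktor → UTC: 06:00–09:00, 10:30–10:45, 11:30–12:30.
Callum → UTC: 10:00–12:15, 14:00–14:45, 15:45–17:15.
Grace → UTC: 06:00–09:00, 09:15–11:00, 11:45–12:45.
Jamal → UTC: 02:30–04:00, 05:30–09:30, 09:45–14:00.
Viktor ∩ Callum: 10:30–10:45, 11:30–12:15.
Viktor ∩ Callum ∩ Grace: 10:30–10:45, 11:45–12:15.
Viktor ∩ Callum ∩ Grace ∩ Jamal: 10:30–10:45, 11:45–12:15.
Windows ≥ 15 min: 10:30–10:45, 11:45–12:15.
Latest start in the last window 11:45–12:15 is 12:15 − 15 min = 12:00.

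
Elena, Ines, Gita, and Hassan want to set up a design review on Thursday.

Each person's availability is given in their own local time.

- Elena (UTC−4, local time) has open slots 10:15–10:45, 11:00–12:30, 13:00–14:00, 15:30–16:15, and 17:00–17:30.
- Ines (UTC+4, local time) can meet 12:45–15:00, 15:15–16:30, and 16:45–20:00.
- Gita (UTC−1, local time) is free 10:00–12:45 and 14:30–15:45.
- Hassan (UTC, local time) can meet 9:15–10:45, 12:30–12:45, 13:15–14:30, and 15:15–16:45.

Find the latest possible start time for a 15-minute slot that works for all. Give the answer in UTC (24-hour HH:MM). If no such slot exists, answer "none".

Elena → UTC: 14:15–14:45, 15:00–16:30, 17:00–18:00, 19:30–20:15, 21:00–21:30.
Ines → UTC: 08:45–11:00, 11:15–12:30, 12:45–16:00.
Gita → UTC: 11:00–13:45, 15:30–16:45.
Hassan → UTC: 09:15–10:45, 12:30–12:45, 13:15–14:30, 15:15–16:45.
Elena ∩ Ines: 14:15–14:45, 15:00–16:00.
Elena ∩ Ines ∩ Gita: 15:30–16:00.
Elena ∩ Ines ∩ Gita ∩ Hassan: 15:30–16:00.
Windows ≥ 15 min: 15:30–16:00.
Latest start in the last window 15:30–16:00 is 16:00 − 15 min = 15:45.

15:45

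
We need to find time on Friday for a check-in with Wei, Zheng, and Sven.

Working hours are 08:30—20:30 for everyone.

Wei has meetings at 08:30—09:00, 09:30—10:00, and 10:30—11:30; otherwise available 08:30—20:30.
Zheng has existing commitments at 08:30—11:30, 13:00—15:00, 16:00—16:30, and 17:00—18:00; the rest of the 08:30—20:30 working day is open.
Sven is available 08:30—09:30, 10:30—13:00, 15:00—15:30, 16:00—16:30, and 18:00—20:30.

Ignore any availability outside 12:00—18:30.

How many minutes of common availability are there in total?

Wei free within 08:30–20:30: 09:00–09:30, 10:00–10:30, 11:30–20:30.
Zheng free within 08:30–20:30: 11:30–13:00, 15:00–16:00, 16:30–17:00, 18:00–20:30.
Wei ∩ Zheng: 11:30–13:00, 15:00–16:00, 16:30–17:00, 18:00–20:30.
Wei ∩ Zheng ∩ Sven: 11:30–13:00, 15:00–15:30, 18:00–20:30.
Restricted to 12:00–18:30: 12:00–13:00, 15:00–15:30, 18:00–18:30.
Total common minutes: 60 + 30 + 30 = 120.

120 minutes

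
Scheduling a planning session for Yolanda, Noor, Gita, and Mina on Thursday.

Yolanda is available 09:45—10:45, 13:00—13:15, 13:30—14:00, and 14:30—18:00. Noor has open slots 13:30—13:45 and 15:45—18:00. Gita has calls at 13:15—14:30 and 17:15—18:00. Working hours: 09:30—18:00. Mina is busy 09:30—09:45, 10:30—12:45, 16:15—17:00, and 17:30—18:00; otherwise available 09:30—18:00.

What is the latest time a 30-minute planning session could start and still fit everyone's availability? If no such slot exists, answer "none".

15:45

Gita free within 09:30–18:00: 09:30–13:15, 14:30–17:15.
Mina free within 09:30–18:00: 09:45–10:30, 12:45–16:15, 17:00–17:30.
Yolanda ∩ Noor: 13:30–13:45, 15:45–18:00.
Yolanda ∩ Noor ∩ Gita: 15:45–17:15.
Yolanda ∩ Noor ∩ Gita ∩ Mina: 15:45–16:15, 17:00–17:15.
Windows ≥ 30 min: 15:45–16:15.
Latest start in the last window 15:45–16:15 is 16:15 − 30 min = 15:45.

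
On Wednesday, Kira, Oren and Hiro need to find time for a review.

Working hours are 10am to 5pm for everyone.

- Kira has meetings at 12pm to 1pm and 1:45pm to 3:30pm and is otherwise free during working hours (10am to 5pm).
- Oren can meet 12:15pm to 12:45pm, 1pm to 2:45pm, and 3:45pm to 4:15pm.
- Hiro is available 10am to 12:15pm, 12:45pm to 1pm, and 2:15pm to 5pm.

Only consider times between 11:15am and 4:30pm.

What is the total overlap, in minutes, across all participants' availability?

Kira free within 10:00–17:00: 10:00–12:00, 13:00–13:45, 15:30–17:00.
Kira ∩ Oren: 13:00–13:45, 15:45–16:15.
Kira ∩ Oren ∩ Hiro: 15:45–16:15.
Restricted to 11:15–16:30: 15:45–16:15.
Total common minutes: 30.

30 minutes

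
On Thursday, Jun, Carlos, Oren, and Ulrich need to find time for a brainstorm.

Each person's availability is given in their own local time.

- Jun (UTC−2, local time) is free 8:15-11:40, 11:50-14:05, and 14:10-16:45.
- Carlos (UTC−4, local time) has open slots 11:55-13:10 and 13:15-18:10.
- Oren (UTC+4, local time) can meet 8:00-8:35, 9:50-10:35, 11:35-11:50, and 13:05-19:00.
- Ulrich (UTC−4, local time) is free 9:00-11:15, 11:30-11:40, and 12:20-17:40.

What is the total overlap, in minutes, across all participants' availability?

0 minutes

Jun → UTC: 10:15–13:40, 13:50–16:05, 16:10–18:45.
Carlos → UTC: 15:55–17:10, 17:15–22:10.
Oren → UTC: 04:00–04:35, 05:50–06:35, 07:35–07:50, 09:05–15:00.
Ulrich → UTC: 13:00–15:15, 15:30–15:40, 16:20–21:40.
Jun ∩ Carlos: 15:55–16:05, 16:10–17:10, 17:15–18:45.
Jun ∩ Carlos ∩ Oren: (none).
Jun ∩ Carlos ∩ Oren ∩ Ulrich: (none).
Total common minutes: 0.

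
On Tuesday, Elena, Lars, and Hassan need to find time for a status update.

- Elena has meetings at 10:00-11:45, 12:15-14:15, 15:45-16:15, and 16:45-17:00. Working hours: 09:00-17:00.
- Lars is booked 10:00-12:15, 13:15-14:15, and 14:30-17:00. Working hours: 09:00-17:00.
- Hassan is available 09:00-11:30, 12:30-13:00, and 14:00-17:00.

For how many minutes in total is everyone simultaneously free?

Elena free within 09:00–17:00: 09:00–10:00, 11:45–12:15, 14:15–15:45, 16:15–16:45.
Lars free within 09:00–17:00: 09:00–10:00, 12:15–13:15, 14:15–14:30.
Elena ∩ Lars: 09:00–10:00, 14:15–14:30.
Elena ∩ Lars ∩ Hassan: 09:00–10:00, 14:15–14:30.
Total common minutes: 60 + 15 = 75.

75 minutes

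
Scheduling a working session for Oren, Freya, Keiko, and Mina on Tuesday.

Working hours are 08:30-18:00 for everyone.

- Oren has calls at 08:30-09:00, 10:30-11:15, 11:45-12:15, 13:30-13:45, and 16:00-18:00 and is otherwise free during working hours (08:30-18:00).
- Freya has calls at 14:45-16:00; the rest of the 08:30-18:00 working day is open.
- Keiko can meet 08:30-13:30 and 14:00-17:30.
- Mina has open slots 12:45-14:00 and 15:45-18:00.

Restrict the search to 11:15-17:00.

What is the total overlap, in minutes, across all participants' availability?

Oren free within 08:30–18:00: 09:00–10:30, 11:15–11:45, 12:15–13:30, 13:45–16:00.
Freya free within 08:30–18:00: 08:30–14:45, 16:00–18:00.
Oren ∩ Freya: 09:00–10:30, 11:15–11:45, 12:15–13:30, 13:45–14:45.
Oren ∩ Freya ∩ Keiko: 09:00–10:30, 11:15–11:45, 12:15–13:30, 14:00–14:45.
Oren ∩ Freya ∩ Keiko ∩ Mina: 12:45–13:30.
Restricted to 11:15–17:00: 12:45–13:30.
Total common minutes: 45.

45 minutes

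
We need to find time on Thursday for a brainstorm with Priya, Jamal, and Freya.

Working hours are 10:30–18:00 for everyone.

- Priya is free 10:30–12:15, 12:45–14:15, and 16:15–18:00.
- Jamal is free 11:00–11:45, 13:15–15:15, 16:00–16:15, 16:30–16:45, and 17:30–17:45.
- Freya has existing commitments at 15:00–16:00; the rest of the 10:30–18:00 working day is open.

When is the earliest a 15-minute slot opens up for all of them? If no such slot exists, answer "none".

11:00

Freya free within 10:30–18:00: 10:30–15:00, 16:00–18:00.
Priya ∩ Jamal: 11:00–11:45, 13:15–14:15, 16:30–16:45, 17:30–17:45.
Priya ∩ Jamal ∩ Freya: 11:00–11:45, 13:15–14:15, 16:30–16:45, 17:30–17:45.
Windows ≥ 15 min: 11:00–11:45, 13:15–14:15, 16:30–16:45, 17:30–17:45.
Earliest such window starts at 11:00.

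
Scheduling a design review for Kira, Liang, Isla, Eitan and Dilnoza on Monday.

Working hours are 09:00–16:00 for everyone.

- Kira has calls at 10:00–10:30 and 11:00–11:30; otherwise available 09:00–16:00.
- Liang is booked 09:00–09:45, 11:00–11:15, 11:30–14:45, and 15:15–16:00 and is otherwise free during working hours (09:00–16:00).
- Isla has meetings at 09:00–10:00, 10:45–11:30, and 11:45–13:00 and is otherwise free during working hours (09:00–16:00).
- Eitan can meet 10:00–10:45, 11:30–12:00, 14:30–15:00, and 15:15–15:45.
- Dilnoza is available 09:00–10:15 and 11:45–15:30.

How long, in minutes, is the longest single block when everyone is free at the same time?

15 minutes

Kira free within 09:00–16:00: 09:00–10:00, 10:30–11:00, 11:30–16:00.
Liang free within 09:00–16:00: 09:45–11:00, 11:15–11:30, 14:45–15:15.
Isla free within 09:00–16:00: 10:00–10:45, 11:30–11:45, 13:00–16:00.
Kira ∩ Liang: 09:45–10:00, 10:30–11:00, 14:45–15:15.
Kira ∩ Liang ∩ Isla: 10:30–10:45, 14:45–15:15.
Kira ∩ Liang ∩ Isla ∩ Eitan: 10:30–10:45, 14:45–15:00.
Kira ∩ Liang ∩ Isla ∩ Eitan ∩ Dilnoza: 14:45–15:00.
Single common window of 15 minutes.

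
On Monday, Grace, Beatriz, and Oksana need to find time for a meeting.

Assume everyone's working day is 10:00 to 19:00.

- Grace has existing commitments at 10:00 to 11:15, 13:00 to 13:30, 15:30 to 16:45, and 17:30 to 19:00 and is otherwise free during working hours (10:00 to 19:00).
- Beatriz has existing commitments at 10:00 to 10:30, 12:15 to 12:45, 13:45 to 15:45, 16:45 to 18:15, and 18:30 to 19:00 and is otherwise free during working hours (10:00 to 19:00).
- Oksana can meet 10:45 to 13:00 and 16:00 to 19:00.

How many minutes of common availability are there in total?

75 minutes

Grace free within 10:00–19:00: 11:15–13:00, 13:30–15:30, 16:45–17:30.
Beatriz free within 10:00–19:00: 10:30–12:15, 12:45–13:45, 15:45–16:45, 18:15–18:30.
Grace ∩ Beatriz: 11:15–12:15, 12:45–13:00, 13:30–13:45.
Grace ∩ Beatriz ∩ Oksana: 11:15–12:15, 12:45–13:00.
Total common minutes: 60 + 15 = 75.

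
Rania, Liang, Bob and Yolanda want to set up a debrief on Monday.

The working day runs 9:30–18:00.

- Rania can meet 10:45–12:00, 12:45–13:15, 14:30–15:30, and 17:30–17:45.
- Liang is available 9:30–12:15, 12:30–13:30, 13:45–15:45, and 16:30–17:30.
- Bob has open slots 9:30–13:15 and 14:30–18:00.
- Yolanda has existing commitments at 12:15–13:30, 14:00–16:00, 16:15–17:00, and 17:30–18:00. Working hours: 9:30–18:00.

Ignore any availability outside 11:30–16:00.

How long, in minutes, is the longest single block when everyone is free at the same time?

30 minutes

Yolanda free within 09:30–18:00: 09:30–12:15, 13:30–14:00, 16:00–16:15, 17:00–17:30.
Rania ∩ Liang: 10:45–12:00, 12:45–13:15, 14:30–15:30.
Rania ∩ Liang ∩ Bob: 10:45–12:00, 12:45–13:15, 14:30–15:30.
Rania ∩ Liang ∩ Bob ∩ Yolanda: 10:45–12:00.
Restricted to 11:30–16:00: 11:30–12:00.
Single common window of 30 minutes.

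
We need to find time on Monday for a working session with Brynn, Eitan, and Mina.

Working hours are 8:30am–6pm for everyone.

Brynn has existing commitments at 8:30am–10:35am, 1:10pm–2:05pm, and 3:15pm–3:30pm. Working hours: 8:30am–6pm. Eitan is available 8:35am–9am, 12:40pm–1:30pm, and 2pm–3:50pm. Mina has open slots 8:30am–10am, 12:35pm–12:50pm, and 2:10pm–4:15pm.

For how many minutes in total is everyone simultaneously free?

Brynn free within 08:30–18:00: 10:35–13:10, 14:05–15:15, 15:30–18:00.
Brynn ∩ Eitan: 12:40–13:10, 14:05–15:15, 15:30–15:50.
Brynn ∩ Eitan ∩ Mina: 12:40–12:50, 14:10–15:15, 15:30–15:50.
Total common minutes: 10 + 65 + 20 = 95.

95 minutes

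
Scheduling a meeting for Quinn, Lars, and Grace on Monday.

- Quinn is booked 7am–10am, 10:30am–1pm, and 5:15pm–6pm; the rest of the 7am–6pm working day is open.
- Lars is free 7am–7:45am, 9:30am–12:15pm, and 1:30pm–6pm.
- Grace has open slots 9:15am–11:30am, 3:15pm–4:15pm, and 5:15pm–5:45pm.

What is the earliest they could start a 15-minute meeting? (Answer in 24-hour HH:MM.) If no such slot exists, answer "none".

Quinn free within 07:00–18:00: 10:00–10:30, 13:00–17:15.
Quinn ∩ Lars: 10:00–10:30, 13:30–17:15.
Quinn ∩ Lars ∩ Grace: 10:00–10:30, 15:15–16:15.
Windows ≥ 15 min: 10:00–10:30, 15:15–16:15.
Earliest such window starts at 10:00.

10:00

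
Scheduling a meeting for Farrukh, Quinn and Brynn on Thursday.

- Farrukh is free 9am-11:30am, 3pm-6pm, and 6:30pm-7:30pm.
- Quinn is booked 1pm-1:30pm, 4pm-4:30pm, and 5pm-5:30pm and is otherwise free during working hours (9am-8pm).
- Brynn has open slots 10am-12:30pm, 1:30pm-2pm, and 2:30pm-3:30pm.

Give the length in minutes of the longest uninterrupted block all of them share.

Quinn free within 09:00–20:00: 09:00–13:00, 13:30–16:00, 16:30–17:00, 17:30–20:00.
Farrukh ∩ Quinn: 09:00–11:30, 15:00–16:00, 16:30–17:00, 17:30–18:00, 18:30–19:30.
Farrukh ∩ Quinn ∩ Brynn: 10:00–11:30, 15:00–15:30.
Common window lengths: 90, 30 min; longest is 90.

90 minutes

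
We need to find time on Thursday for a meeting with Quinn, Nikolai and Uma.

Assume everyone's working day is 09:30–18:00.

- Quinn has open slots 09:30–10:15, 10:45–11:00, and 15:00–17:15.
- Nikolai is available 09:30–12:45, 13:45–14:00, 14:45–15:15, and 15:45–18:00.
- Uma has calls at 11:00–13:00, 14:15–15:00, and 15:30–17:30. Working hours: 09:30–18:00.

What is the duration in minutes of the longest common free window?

45 minutes

Uma free within 09:30–18:00: 09:30–11:00, 13:00–14:15, 15:00–15:30, 17:30–18:00.
Quinn ∩ Nikolai: 09:30–10:15, 10:45–11:00, 15:00–15:15, 15:45–17:15.
Quinn ∩ Nikolai ∩ Uma: 09:30–10:15, 10:45–11:00, 15:00–15:15.
Common window lengths: 45, 15, 15 min; longest is 45.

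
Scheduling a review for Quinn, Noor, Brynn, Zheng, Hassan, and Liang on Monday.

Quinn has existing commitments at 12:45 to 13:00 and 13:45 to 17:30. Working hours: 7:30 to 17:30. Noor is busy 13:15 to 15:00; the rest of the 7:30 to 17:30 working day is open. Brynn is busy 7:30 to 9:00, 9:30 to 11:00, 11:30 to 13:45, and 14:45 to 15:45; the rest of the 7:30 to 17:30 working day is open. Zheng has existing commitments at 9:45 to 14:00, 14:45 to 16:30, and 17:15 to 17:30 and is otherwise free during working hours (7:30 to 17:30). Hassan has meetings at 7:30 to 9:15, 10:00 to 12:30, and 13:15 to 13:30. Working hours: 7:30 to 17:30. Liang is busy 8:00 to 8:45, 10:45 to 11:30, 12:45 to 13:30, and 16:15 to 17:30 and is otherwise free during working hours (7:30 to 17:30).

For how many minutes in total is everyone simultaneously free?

15 minutes

Quinn free within 07:30–17:30: 07:30–12:45, 13:00–13:45.
Noor free within 07:30–17:30: 07:30–13:15, 15:00–17:30.
Brynn free within 07:30–17:30: 09:00–09:30, 11:00–11:30, 13:45–14:45, 15:45–17:30.
Zheng free within 07:30–17:30: 07:30–09:45, 14:00–14:45, 16:30–17:15.
Hassan free within 07:30–17:30: 09:15–10:00, 12:30–13:15, 13:30–17:30.
Liang free within 07:30–17:30: 07:30–08:00, 08:45–10:45, 11:30–12:45, 13:30–16:15.
Quinn ∩ Noor: 07:30–12:45, 13:00–13:15.
Quinn ∩ Noor ∩ Brynn: 09:00–09:30, 11:00–11:30.
Quinn ∩ Noor ∩ Brynn ∩ Zheng: 09:00–09:30.
Quinn ∩ Noor ∩ Brynn ∩ Zheng ∩ Hassan: 09:15–09:30.
Quinn ∩ Noor ∩ Brynn ∩ Zheng ∩ Hassan ∩ Liang: 09:15–09:30.
Total common minutes: 15.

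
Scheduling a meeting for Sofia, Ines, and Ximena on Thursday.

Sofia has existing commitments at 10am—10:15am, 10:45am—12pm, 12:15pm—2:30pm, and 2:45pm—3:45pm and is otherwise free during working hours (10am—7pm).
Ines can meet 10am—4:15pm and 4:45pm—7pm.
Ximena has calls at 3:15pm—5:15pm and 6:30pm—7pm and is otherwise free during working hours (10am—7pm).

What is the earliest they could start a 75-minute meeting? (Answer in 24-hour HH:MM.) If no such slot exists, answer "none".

Sofia free within 10:00–19:00: 10:15–10:45, 12:00–12:15, 14:30–14:45, 15:45–19:00.
Ximena free within 10:00–19:00: 10:00–15:15, 17:15–18:30.
Sofia ∩ Ines: 10:15–10:45, 12:00–12:15, 14:30–14:45, 15:45–16:15, 16:45–19:00.
Sofia ∩ Ines ∩ Ximena: 10:15–10:45, 12:00–12:15, 14:30–14:45, 17:15–18:30.
Windows ≥ 75 min: 17:15–18:30.
Earliest such window starts at 17:15.

17:15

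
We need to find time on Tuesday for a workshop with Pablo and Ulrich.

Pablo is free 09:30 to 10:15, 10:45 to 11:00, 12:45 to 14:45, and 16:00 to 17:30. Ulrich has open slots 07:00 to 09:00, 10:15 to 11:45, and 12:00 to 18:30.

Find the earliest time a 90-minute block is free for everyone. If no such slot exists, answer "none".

12:45

Pablo ∩ Ulrich: 10:45–11:00, 12:45–14:45, 16:00–17:30.
Windows ≥ 90 min: 12:45–14:45, 16:00–17:30.
Earliest such window starts at 12:45.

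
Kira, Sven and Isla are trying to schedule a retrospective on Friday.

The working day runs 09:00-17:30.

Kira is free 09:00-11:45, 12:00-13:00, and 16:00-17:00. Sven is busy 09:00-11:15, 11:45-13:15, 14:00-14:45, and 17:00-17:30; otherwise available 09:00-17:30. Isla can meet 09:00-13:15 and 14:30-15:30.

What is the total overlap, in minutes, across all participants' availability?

30 minutes

Sven free within 09:00–17:30: 11:15–11:45, 13:15–14:00, 14:45–17:00.
Kira ∩ Sven: 11:15–11:45, 16:00–17:00.
Kira ∩ Sven ∩ Isla: 11:15–11:45.
Total common minutes: 30.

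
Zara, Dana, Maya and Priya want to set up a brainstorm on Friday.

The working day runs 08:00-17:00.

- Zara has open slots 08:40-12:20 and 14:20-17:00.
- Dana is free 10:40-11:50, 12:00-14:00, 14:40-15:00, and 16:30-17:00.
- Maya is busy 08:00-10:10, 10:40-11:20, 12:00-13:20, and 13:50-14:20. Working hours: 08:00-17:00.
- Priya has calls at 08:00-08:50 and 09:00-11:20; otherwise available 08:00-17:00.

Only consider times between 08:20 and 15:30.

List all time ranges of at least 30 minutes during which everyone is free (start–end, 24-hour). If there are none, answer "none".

11:20–11:50

Maya free within 08:00–17:00: 10:10–10:40, 11:20–12:00, 13:20–13:50, 14:20–17:00.
Priya free within 08:00–17:00: 08:50–09:00, 11:20–17:00.
Zara ∩ Dana: 10:40–11:50, 12:00–12:20, 14:40–15:00, 16:30–17:00.
Zara ∩ Dana ∩ Maya: 11:20–11:50, 14:40–15:00, 16:30–17:00.
Zara ∩ Dana ∩ Maya ∩ Priya: 11:20–11:50, 14:40–15:00, 16:30–17:00.
Restricted to 08:20–15:30: 11:20–11:50, 14:40–15:00.
Windows ≥ 30 min: 11:20–11:50.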